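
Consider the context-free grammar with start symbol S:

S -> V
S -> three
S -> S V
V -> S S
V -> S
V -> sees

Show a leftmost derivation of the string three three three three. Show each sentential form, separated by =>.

S => V => S S => V S => S S S => three S S => three V S => three S S S => three three S S => three three three S => three three three three

S => V   [S -> V]
V => S S   [V -> S S]
S S => V S   [S -> V]
V S => S S S   [V -> S S]
S S S => three S S   [S -> three]
three S S => three V S   [S -> V]
three V S => three S S S   [V -> S S]
three S S S => three three S S   [S -> three]
three three S S => three three three S   [S -> three]
three three three S => three three three three   [S -> three]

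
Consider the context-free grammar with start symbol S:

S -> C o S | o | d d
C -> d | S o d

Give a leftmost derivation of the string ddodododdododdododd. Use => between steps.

S => CoS => SodoS => CoSodoS => SodoSodoS => CoSodoSodoS => SodoSodoSodoS => ddodoSodoSodoS => ddodoCoSodoSodoS => ddododoSodoSodoS => ddodododdodoSodoS => ddodododdododdodoS => ddodododdododdododd

S => CoS   [S -> C o S]
CoS => SodoS   [C -> S o d]
SodoS => CoSodoS   [S -> C o S]
CoSodoS => SodoSodoS   [C -> S o d]
SodoSodoS => CoSodoSodoS   [S -> C o S]
CoSodoSodoS => SodoSodoSodoS   [C -> S o d]
SodoSodoSodoS => ddodoSodoSodoS   [S -> d d]
ddodoSodoSodoS => ddodoCoSodoSodoS   [S -> C o S]
ddodoCoSodoSodoS => ddododoSodoSodoS   [C -> d]
ddododoSodoSodoS => ddodododdodoSodoS   [S -> d d]
ddodododdodoSodoS => ddodododdododdodoS   [S -> d d]
ddodododdododdodoS => ddodododdododdododd   [S -> d d]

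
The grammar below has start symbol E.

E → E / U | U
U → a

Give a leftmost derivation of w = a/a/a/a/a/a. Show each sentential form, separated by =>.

E => E/U => E/U/U => E/U/U/U => E/U/U/U/U => E/U/U/U/U/U => U/U/U/U/U/U => a/U/U/U/U/U => a/a/U/U/U/U => a/a/a/U/U/U => a/a/a/a/U/U => a/a/a/a/a/U => a/a/a/a/a/a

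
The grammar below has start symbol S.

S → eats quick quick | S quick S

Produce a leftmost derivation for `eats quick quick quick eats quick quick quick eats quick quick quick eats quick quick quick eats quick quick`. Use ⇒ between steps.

S ⇒ S quick S   [S → S quick S]
S quick S ⇒ eats quick quick quick S   [S → eats quick quick]
eats quick quick quick S ⇒ eats quick quick quick S quick S   [S → S quick S]
eats quick quick quick S quick S ⇒ eats quick quick quick S quick S quick S   [S → S quick S]
eats quick quick quick S quick S quick S ⇒ eats quick quick quick eats quick quick quick S quick S   [S → eats quick quick]
eats quick quick quick eats quick quick quick S quick S ⇒ eats quick quick quick eats quick quick quick eats quick quick quick S   [S → eats quick quick]
eats quick quick quick eats quick quick quick eats quick quick quick S ⇒ eats quick quick quick eats quick quick quick eats quick quick quick S quick S   [S → S quick S]
eats quick quick quick eats quick quick quick eats quick quick quick S quick S ⇒ eats quick quick quick eats quick quick quick eats quick quick quick eats quick quick quick S   [S → eats quick quick]
eats quick quick quick eats quick quick quick eats quick quick quick eats quick quick quick S ⇒ eats quick quick quick eats quick quick quick eats quick quick quick eats quick quick quick eats quick quick   [S → eats quick quick]

S ⇒ S quick S ⇒ eats quick quick quick S ⇒ eats quick quick quick S quick S ⇒ eats quick quick quick S quick S quick S ⇒ eats quick quick quick eats quick quick quick S quick S ⇒ eats quick quick quick eats quick quick quick eats quick quick quick S ⇒ eats quick quick quick eats quick quick quick eats quick quick quick S quick S ⇒ eats quick quick quick eats quick quick quick eats quick quick quick eats quick quick quick S ⇒ eats quick quick quick eats quick quick quick eats quick quick quick eats quick quick quick eats quick quick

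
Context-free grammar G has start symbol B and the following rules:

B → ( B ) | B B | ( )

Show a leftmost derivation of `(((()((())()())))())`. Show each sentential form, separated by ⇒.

B ⇒ (B) ⇒ (BB) ⇒ ((B)B) ⇒ (((B))B) ⇒ (((BB))B) ⇒ (((()B))B) ⇒ (((()(B)))B) ⇒ (((()(BB)))B) ⇒ (((()(BBB)))B) ⇒ (((()((B)BB)))B) ⇒ (((()((())BB)))B) ⇒ (((()((())()B)))B) ⇒ (((()((())()())))B) ⇒ (((()((())()())))())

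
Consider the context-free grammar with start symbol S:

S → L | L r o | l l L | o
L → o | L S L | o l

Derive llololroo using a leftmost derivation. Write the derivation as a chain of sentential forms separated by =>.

S=>llL=>llLSL=>llolSL=>llolLroL=>llololroL=>llololroo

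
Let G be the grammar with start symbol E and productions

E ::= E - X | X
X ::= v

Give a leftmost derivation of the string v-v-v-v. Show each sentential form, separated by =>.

E => E-X => E-X-X => E-X-X-X => X-X-X-X => v-X-X-X => v-v-X-X => v-v-v-X => v-v-v-v

E => E-X   [E ::= E - X]
E-X => E-X-X   [E ::= E - X]
E-X-X => E-X-X-X   [E ::= E - X]
E-X-X-X => X-X-X-X   [E ::= X]
X-X-X-X => v-X-X-X   [X ::= v]
v-X-X-X => v-v-X-X   [X ::= v]
v-v-X-X => v-v-v-X   [X ::= v]
v-v-v-X => v-v-v-v   [X ::= v]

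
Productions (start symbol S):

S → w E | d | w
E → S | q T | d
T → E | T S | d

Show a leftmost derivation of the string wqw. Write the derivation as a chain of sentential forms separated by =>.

S=>wE=>wqT=>wqE=>wqS=>wqw

S => wE   [S → w E]
wE => wqT   [E → q T]
wqT => wqE   [T → E]
wqE => wqS   [E → S]
wqS => wqw   [S → w]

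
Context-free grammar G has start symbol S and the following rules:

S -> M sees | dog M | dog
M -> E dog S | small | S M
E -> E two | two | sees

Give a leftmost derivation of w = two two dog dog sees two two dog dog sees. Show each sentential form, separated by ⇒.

S ⇒ M sees ⇒ E dog S sees ⇒ E two dog S sees ⇒ two two dog S sees ⇒ two two dog dog M sees ⇒ two two dog dog E dog S sees ⇒ two two dog dog E two dog S sees ⇒ two two dog dog E two two dog S sees ⇒ two two dog dog sees two two dog S sees ⇒ two two dog dog sees two two dog dog sees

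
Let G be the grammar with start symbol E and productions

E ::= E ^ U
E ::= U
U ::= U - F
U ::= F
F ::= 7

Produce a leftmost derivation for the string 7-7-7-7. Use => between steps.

E=>U=>U-F=>U-F-F=>U-F-F-F=>F-F-F-F=>7-F-F-F=>7-7-F-F=>7-7-7-F=>7-7-7-7

E => U   [E ::= U]
U => U-F   [U ::= U - F]
U-F => U-F-F   [U ::= U - F]
U-F-F => U-F-F-F   [U ::= U - F]
U-F-F-F => F-F-F-F   [U ::= F]
F-F-F-F => 7-F-F-F   [F ::= 7]
7-F-F-F => 7-7-F-F   [F ::= 7]
7-7-F-F => 7-7-7-F   [F ::= 7]
7-7-7-F => 7-7-7-7   [F ::= 7]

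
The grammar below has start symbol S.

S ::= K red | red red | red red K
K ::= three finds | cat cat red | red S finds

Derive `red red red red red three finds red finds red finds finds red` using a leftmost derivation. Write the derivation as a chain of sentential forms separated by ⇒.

S ⇒ K red   [S ::= K red]
K red ⇒ red S finds red   [K ::= red S finds]
red S finds red ⇒ red red red K finds red   [S ::= red red K]
red red red K finds red ⇒ red red red red S finds finds red   [K ::= red S finds]
red red red red S finds finds red ⇒ red red red red K red finds finds red   [S ::= K red]
red red red red K red finds finds red ⇒ red red red red red S finds red finds finds red   [K ::= red S finds]
red red red red red S finds red finds finds red ⇒ red red red red red K red finds red finds finds red   [S ::= K red]
red red red red red K red finds red finds finds red ⇒ red red red red red three finds red finds red finds finds red   [K ::= three finds]

S ⇒ K red ⇒ red S finds red ⇒ red red red K finds red ⇒ red red red red S finds finds red ⇒ red red red red K red finds finds red ⇒ red red red red red S finds red finds finds red ⇒ red red red red red K red finds red finds finds red ⇒ red red red red red three finds red finds red finds finds red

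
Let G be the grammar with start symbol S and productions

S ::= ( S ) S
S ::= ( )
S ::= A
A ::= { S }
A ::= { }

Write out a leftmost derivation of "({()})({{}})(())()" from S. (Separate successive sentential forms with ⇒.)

S ⇒ (S)S ⇒ (A)S ⇒ ({S})S ⇒ ({()})S ⇒ ({()})(S)S ⇒ ({()})(A)S ⇒ ({()})({S})S ⇒ ({()})({A})S ⇒ ({()})({{}})S ⇒ ({()})({{}})(S)S ⇒ ({()})({{}})(())S ⇒ ({()})({{}})(())()

S ⇒ (S)S   [S ::= ( S ) S]
(S)S ⇒ (A)S   [S ::= A]
(A)S ⇒ ({S})S   [A ::= { S }]
({S})S ⇒ ({()})S   [S ::= ( )]
({()})S ⇒ ({()})(S)S   [S ::= ( S ) S]
({()})(S)S ⇒ ({()})(A)S   [S ::= A]
({()})(A)S ⇒ ({()})({S})S   [A ::= { S }]
({()})({S})S ⇒ ({()})({A})S   [S ::= A]
({()})({A})S ⇒ ({()})({{}})S   [A ::= { }]
({()})({{}})S ⇒ ({()})({{}})(S)S   [S ::= ( S ) S]
({()})({{}})(S)S ⇒ ({()})({{}})(())S   [S ::= ( )]
({()})({{}})(())S ⇒ ({()})({{}})(())()   [S ::= ( )]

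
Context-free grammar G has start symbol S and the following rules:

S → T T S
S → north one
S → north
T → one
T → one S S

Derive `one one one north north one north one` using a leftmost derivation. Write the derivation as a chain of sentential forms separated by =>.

S => T T S => one S S T S => one T T S S T S => one one T S S T S => one one one S S T S => one one one north S T S => one one one north north T S => one one one north north one S => one one one north north one north one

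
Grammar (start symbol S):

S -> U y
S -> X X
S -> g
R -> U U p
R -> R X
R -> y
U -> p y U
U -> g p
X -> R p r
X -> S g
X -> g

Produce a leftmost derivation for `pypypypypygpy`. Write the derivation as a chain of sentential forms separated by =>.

S => Uy => pyUy => pypyUy => pypypyUy => pypypypyUy => pypypypypyUy => pypypypypygpy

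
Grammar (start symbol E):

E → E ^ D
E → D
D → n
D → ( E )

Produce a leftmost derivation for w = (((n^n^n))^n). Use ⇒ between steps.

E⇒D⇒(E)⇒(E^D)⇒(D^D)⇒((E)^D)⇒((D)^D)⇒(((E))^D)⇒(((E^D))^D)⇒(((E^D^D))^D)⇒(((D^D^D))^D)⇒(((n^D^D))^D)⇒(((n^n^D))^D)⇒(((n^n^n))^D)⇒(((n^n^n))^n)

E ⇒ D   [E → D]
D ⇒ (E)   [D → ( E )]
(E) ⇒ (E^D)   [E → E ^ D]
(E^D) ⇒ (D^D)   [E → D]
(D^D) ⇒ ((E)^D)   [D → ( E )]
((E)^D) ⇒ ((D)^D)   [E → D]
((D)^D) ⇒ (((E))^D)   [D → ( E )]
(((E))^D) ⇒ (((E^D))^D)   [E → E ^ D]
(((E^D))^D) ⇒ (((E^D^D))^D)   [E → E ^ D]
(((E^D^D))^D) ⇒ (((D^D^D))^D)   [E → D]
(((D^D^D))^D) ⇒ (((n^D^D))^D)   [D → n]
(((n^D^D))^D) ⇒ (((n^n^D))^D)   [D → n]
(((n^n^D))^D) ⇒ (((n^n^n))^D)   [D → n]
(((n^n^n))^D) ⇒ (((n^n^n))^n)   [D → n]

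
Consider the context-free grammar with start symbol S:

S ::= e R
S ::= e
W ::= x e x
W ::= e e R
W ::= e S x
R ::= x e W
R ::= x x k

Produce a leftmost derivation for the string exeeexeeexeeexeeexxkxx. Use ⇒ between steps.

S⇒eR⇒exeW⇒exeeeR⇒exeeexeW⇒exeeexeeeR⇒exeeexeeexeW⇒exeeexeeexeeSx⇒exeeexeeexeeeRx⇒exeeexeeexeeexeWx⇒exeeexeeexeeexeeSxx⇒exeeexeeexeeexeeeRxx⇒exeeexeeexeeexeeexxkxx

S ⇒ eR   [S ::= e R]
eR ⇒ exeW   [R ::= x e W]
exeW ⇒ exeeeR   [W ::= e e R]
exeeeR ⇒ exeeexeW   [R ::= x e W]
exeeexeW ⇒ exeeexeeeR   [W ::= e e R]
exeeexeeeR ⇒ exeeexeeexeW   [R ::= x e W]
exeeexeeexeW ⇒ exeeexeeexeeSx   [W ::= e S x]
exeeexeeexeeSx ⇒ exeeexeeexeeeRx   [S ::= e R]
exeeexeeexeeeRx ⇒ exeeexeeexeeexeWx   [R ::= x e W]
exeeexeeexeeexeWx ⇒ exeeexeeexeeexeeSxx   [W ::= e S x]
exeeexeeexeeexeeSxx ⇒ exeeexeeexeeexeeeRxx   [S ::= e R]
exeeexeeexeeexeeeRxx ⇒ exeeexeeexeeexeeexxkxx   [R ::= x x k]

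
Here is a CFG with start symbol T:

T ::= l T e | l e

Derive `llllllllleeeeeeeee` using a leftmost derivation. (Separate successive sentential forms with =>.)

T => lTe   [T ::= l T e]
lTe => llTee   [T ::= l T e]
llTee => lllTeee   [T ::= l T e]
lllTeee => llllTeeee   [T ::= l T e]
llllTeeee => lllllTeeeee   [T ::= l T e]
lllllTeeeee => llllllTeeeeee   [T ::= l T e]
llllllTeeeeee => lllllllTeeeeeee   [T ::= l T e]
lllllllTeeeeeee => llllllllTeeeeeeee   [T ::= l T e]
llllllllTeeeeeeee => llllllllleeeeeeeee   [T ::= l e]

T => lTe => llTee => lllTeee => llllTeeee => lllllTeeeee => llllllTeeeeee => lllllllTeeeeeee => llllllllTeeeeeeee => llllllllleeeeeeeee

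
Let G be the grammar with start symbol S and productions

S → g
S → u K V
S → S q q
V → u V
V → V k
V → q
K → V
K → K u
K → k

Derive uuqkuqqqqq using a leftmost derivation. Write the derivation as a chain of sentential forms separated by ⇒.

S⇒Sqq⇒Sqqqq⇒uKVqqqq⇒uKuVqqqq⇒uVuVqqqq⇒uuVuVqqqq⇒uuVkuVqqqq⇒uuqkuVqqqq⇒uuqkuqqqqq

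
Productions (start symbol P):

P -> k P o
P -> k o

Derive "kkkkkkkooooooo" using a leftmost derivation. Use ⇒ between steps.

P⇒kPo⇒kkPoo⇒kkkPooo⇒kkkkPoooo⇒kkkkkPooooo⇒kkkkkkPoooooo⇒kkkkkkkooooooo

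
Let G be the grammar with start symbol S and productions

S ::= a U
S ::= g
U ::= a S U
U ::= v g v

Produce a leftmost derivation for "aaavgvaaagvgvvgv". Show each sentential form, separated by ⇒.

S⇒aU⇒aaSU⇒aaaUU⇒aaavgvU⇒aaavgvaSU⇒aaavgvaaUU⇒aaavgvaaaSUU⇒aaavgvaaagUU⇒aaavgvaaagvgvU⇒aaavgvaaagvgvvgv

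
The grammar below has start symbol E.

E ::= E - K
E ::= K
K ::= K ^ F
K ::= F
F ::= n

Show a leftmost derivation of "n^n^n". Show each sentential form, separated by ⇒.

E ⇒ K   [E ::= K]
K ⇒ K^F   [K ::= K ^ F]
K^F ⇒ K^F^F   [K ::= K ^ F]
K^F^F ⇒ F^F^F   [K ::= F]
F^F^F ⇒ n^F^F   [F ::= n]
n^F^F ⇒ n^n^F   [F ::= n]
n^n^F ⇒ n^n^n   [F ::= n]

E ⇒ K ⇒ K^F ⇒ K^F^F ⇒ F^F^F ⇒ n^F^F ⇒ n^n^F ⇒ n^n^n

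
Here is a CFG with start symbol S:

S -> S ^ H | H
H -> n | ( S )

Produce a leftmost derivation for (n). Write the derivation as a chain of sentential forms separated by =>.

S => H   [S -> H]
H => (S)   [H -> ( S )]
(S) => (H)   [S -> H]
(H) => (n)   [H -> n]

S=>H=>(S)=>(H)=>(n)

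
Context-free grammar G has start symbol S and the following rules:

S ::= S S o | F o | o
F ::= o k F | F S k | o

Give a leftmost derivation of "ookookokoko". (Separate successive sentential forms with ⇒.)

S ⇒ Fo   [S ::= F o]
Fo ⇒ FSko   [F ::= F S k]
FSko ⇒ FSkSko   [F ::= F S k]
FSkSko ⇒ FSkSkSko   [F ::= F S k]
FSkSkSko ⇒ oSkSkSko   [F ::= o]
oSkSkSko ⇒ oFokSkSko   [S ::= F o]
oFokSkSko ⇒ ookFokSkSko   [F ::= o k F]
ookFokSkSko ⇒ ookookSkSko   [F ::= o]
ookookSkSko ⇒ ookookokSko   [S ::= o]
ookookokSko ⇒ ookookokoko   [S ::= o]

S ⇒ Fo ⇒ FSko ⇒ FSkSko ⇒ FSkSkSko ⇒ oSkSkSko ⇒ oFokSkSko ⇒ ookFokSkSko ⇒ ookookSkSko ⇒ ookookokSko ⇒ ookookokoko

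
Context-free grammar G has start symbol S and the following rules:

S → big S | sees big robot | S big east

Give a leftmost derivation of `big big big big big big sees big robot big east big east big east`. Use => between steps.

S => big S => big S big east => big S big east big east => big big S big east big east => big big big S big east big east => big big big big S big east big east => big big big big big S big east big east => big big big big big S big east big east big east => big big big big big big S big east big east big east => big big big big big big sees big robot big east big east big east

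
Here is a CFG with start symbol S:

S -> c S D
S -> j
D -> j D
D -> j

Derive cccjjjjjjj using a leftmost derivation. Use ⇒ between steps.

S ⇒ cSD ⇒ ccSDD ⇒ cccSDDD ⇒ cccjDDD ⇒ cccjjDDD ⇒ cccjjjDDD ⇒ cccjjjjDDD ⇒ cccjjjjjDD ⇒ cccjjjjjjD ⇒ cccjjjjjjj

S ⇒ cSD   [S -> c S D]
cSD ⇒ ccSDD   [S -> c S D]
ccSDD ⇒ cccSDDD   [S -> c S D]
cccSDDD ⇒ cccjDDD   [S -> j]
cccjDDD ⇒ cccjjDDD   [D -> j D]
cccjjDDD ⇒ cccjjjDDD   [D -> j D]
cccjjjDDD ⇒ cccjjjjDDD   [D -> j D]
cccjjjjDDD ⇒ cccjjjjjDD   [D -> j]
cccjjjjjDD ⇒ cccjjjjjjD   [D -> j]
cccjjjjjjD ⇒ cccjjjjjjj   [D -> j]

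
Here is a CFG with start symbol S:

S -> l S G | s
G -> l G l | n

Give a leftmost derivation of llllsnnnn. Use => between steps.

S => lSG   [S -> l S G]
lSG => llSGG   [S -> l S G]
llSGG => lllSGGG   [S -> l S G]
lllSGGG => llllSGGGG   [S -> l S G]
llllSGGGG => llllsGGGG   [S -> s]
llllsGGGG => llllsnGGG   [G -> n]
llllsnGGG => llllsnnGG   [G -> n]
llllsnnGG => llllsnnnG   [G -> n]
llllsnnnG => llllsnnnn   [G -> n]

S=>lSG=>llSGG=>lllSGGG=>llllSGGGG=>llllsGGGG=>llllsnGGG=>llllsnnGG=>llllsnnnG=>llllsnnnn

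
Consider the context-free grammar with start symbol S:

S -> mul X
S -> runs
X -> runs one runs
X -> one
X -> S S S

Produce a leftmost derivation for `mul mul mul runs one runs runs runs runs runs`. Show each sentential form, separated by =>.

S => mul X => mul S S S => mul mul X S S => mul mul S S S S S => mul mul mul X S S S S => mul mul mul runs one runs S S S S => mul mul mul runs one runs runs S S S => mul mul mul runs one runs runs runs S S => mul mul mul runs one runs runs runs runs S => mul mul mul runs one runs runs runs runs runs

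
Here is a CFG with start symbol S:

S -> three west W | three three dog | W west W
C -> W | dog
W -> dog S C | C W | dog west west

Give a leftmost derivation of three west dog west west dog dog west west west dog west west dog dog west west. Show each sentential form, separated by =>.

S => three west W => three west C W => three west W W => three west C W W => three west W W W => three west dog west west W W => three west dog west west dog S C W => three west dog west west dog W west W C W => three west dog west west dog dog west west west W C W => three west dog west west dog dog west west west dog west west C W => three west dog west west dog dog west west west dog west west dog W => three west dog west west dog dog west west west dog west west dog dog west west

S => three west W   [S -> three west W]
three west W => three west C W   [W -> C W]
three west C W => three west W W   [C -> W]
three west W W => three west C W W   [W -> C W]
three west C W W => three west W W W   [C -> W]
three west W W W => three west dog west west W W   [W -> dog west west]
three west dog west west W W => three west dog west west dog S C W   [W -> dog S C]
three west dog west west dog S C W => three west dog west west dog W west W C W   [S -> W west W]
three west dog west west dog W west W C W => three west dog west west dog dog west west west W C W   [W -> dog west west]
three west dog west west dog dog west west west W C W => three west dog west west dog dog west west west dog west west C W   [W -> dog west west]
three west dog west west dog dog west west west dog west west C W => three west dog west west dog dog west west west dog west west dog W   [C -> dog]
three west dog west west dog dog west west west dog west west dog W => three west dog west west dog dog west west west dog west west dog dog west west   [W -> dog west west]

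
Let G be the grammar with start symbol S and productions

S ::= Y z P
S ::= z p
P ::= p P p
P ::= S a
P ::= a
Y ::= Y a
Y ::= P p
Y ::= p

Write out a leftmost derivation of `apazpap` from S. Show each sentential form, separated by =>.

S=>YzP=>YazP=>PpazP=>apazP=>apazpPp=>apazpap

S => YzP   [S ::= Y z P]
YzP => YazP   [Y ::= Y a]
YazP => PpazP   [Y ::= P p]
PpazP => apazP   [P ::= a]
apazP => apazpPp   [P ::= p P p]
apazpPp => apazpap   [P ::= a]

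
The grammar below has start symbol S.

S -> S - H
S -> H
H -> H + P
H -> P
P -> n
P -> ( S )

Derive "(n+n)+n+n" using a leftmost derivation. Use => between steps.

S => H   [S -> H]
H => H+P   [H -> H + P]
H+P => H+P+P   [H -> H + P]
H+P+P => P+P+P   [H -> P]
P+P+P => (S)+P+P   [P -> ( S )]
(S)+P+P => (H)+P+P   [S -> H]
(H)+P+P => (H+P)+P+P   [H -> H + P]
(H+P)+P+P => (P+P)+P+P   [H -> P]
(P+P)+P+P => (n+P)+P+P   [P -> n]
(n+P)+P+P => (n+n)+P+P   [P -> n]
(n+n)+P+P => (n+n)+n+P   [P -> n]
(n+n)+n+P => (n+n)+n+n   [P -> n]

S=>H=>H+P=>H+P+P=>P+P+P=>(S)+P+P=>(H)+P+P=>(H+P)+P+P=>(P+P)+P+P=>(n+P)+P+P=>(n+n)+P+P=>(n+n)+n+P=>(n+n)+n+n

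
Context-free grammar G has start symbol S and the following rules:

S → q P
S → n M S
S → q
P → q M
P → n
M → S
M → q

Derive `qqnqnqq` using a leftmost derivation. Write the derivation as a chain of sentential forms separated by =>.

S => qP => qqM => qqS => qqnMS => qqnqS => qqnqnMS => qqnqnqS => qqnqnqq

S => qP   [S → q P]
qP => qqM   [P → q M]
qqM => qqS   [M → S]
qqS => qqnMS   [S → n M S]
qqnMS => qqnqS   [M → q]
qqnqS => qqnqnMS   [S → n M S]
qqnqnMS => qqnqnqS   [M → q]
qqnqnqS => qqnqnqq   [S → q]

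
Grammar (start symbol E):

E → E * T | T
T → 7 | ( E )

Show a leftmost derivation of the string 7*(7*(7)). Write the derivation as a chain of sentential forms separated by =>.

E => E*T   [E → E * T]
E*T => T*T   [E → T]
T*T => 7*T   [T → 7]
7*T => 7*(E)   [T → ( E )]
7*(E) => 7*(E*T)   [E → E * T]
7*(E*T) => 7*(T*T)   [E → T]
7*(T*T) => 7*(7*T)   [T → 7]
7*(7*T) => 7*(7*(E))   [T → ( E )]
7*(7*(E)) => 7*(7*(T))   [E → T]
7*(7*(T)) => 7*(7*(7))   [T → 7]

E => E*T => T*T => 7*T => 7*(E) => 7*(E*T) => 7*(T*T) => 7*(7*T) => 7*(7*(E)) => 7*(7*(T)) => 7*(7*(7))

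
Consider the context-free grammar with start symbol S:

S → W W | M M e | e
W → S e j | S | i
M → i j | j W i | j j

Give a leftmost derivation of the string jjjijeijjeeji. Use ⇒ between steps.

S ⇒ WW   [S → W W]
WW ⇒ SejW   [W → S e j]
SejW ⇒ MMeejW   [S → M M e]
MMeejW ⇒ jWiMeejW   [M → j W i]
jWiMeejW ⇒ jSiMeejW   [W → S]
jSiMeejW ⇒ jMMeiMeejW   [S → M M e]
jMMeiMeejW ⇒ jjjMeiMeejW   [M → j j]
jjjMeiMeejW ⇒ jjjijeiMeejW   [M → i j]
jjjijeiMeejW ⇒ jjjijeijjeejW   [M → j j]
jjjijeijjeejW ⇒ jjjijeijjeeji   [W → i]

S ⇒ WW ⇒ SejW ⇒ MMeejW ⇒ jWiMeejW ⇒ jSiMeejW ⇒ jMMeiMeejW ⇒ jjjMeiMeejW ⇒ jjjijeiMeejW ⇒ jjjijeijjeejW ⇒ jjjijeijjeeji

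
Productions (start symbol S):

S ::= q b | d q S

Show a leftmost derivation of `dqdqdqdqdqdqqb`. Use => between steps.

S => dqS   [S ::= d q S]
dqS => dqdqS   [S ::= d q S]
dqdqS => dqdqdqS   [S ::= d q S]
dqdqdqS => dqdqdqdqS   [S ::= d q S]
dqdqdqdqS => dqdqdqdqdqS   [S ::= d q S]
dqdqdqdqdqS => dqdqdqdqdqdqS   [S ::= d q S]
dqdqdqdqdqdqS => dqdqdqdqdqdqqb   [S ::= q b]

S => dqS => dqdqS => dqdqdqS => dqdqdqdqS => dqdqdqdqdqS => dqdqdqdqdqdqS => dqdqdqdqdqdqqb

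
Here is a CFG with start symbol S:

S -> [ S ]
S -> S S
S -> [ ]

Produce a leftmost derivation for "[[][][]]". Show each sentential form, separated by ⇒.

S ⇒ [S]   [S -> [ S ]]
[S] ⇒ [SS]   [S -> S S]
[SS] ⇒ [[]S]   [S -> [ ]]
[[]S] ⇒ [[]SS]   [S -> S S]
[[]SS] ⇒ [[][]S]   [S -> [ ]]
[[][]S] ⇒ [[][][]]   [S -> [ ]]

S ⇒ [S] ⇒ [SS] ⇒ [[]S] ⇒ [[]SS] ⇒ [[][]S] ⇒ [[][][]]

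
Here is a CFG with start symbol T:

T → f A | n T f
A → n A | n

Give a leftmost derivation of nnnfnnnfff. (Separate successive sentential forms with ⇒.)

T ⇒ nTf ⇒ nnTff ⇒ nnnTfff ⇒ nnnfAfff ⇒ nnnfnAfff ⇒ nnnfnnAfff ⇒ nnnfnnnfff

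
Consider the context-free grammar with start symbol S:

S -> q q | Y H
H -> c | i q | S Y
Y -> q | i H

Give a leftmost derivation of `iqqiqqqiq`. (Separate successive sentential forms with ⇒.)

S ⇒ YH ⇒ iHH ⇒ iSYH ⇒ iYHYH ⇒ iqHYH ⇒ iqSYYH ⇒ iqYHYYH ⇒ iqqHYYH ⇒ iqqiqYYH ⇒ iqqiqqYH ⇒ iqqiqqqH ⇒ iqqiqqqiq

S ⇒ YH   [S -> Y H]
YH ⇒ iHH   [Y -> i H]
iHH ⇒ iSYH   [H -> S Y]
iSYH ⇒ iYHYH   [S -> Y H]
iYHYH ⇒ iqHYH   [Y -> q]
iqHYH ⇒ iqSYYH   [H -> S Y]
iqSYYH ⇒ iqYHYYH   [S -> Y H]
iqYHYYH ⇒ iqqHYYH   [Y -> q]
iqqHYYH ⇒ iqqiqYYH   [H -> i q]
iqqiqYYH ⇒ iqqiqqYH   [Y -> q]
iqqiqqYH ⇒ iqqiqqqH   [Y -> q]
iqqiqqqH ⇒ iqqiqqqiq   [H -> i q]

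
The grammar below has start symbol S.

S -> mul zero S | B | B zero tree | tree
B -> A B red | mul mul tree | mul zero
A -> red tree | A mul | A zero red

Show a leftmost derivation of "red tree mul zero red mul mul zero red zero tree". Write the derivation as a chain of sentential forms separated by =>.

S => B zero tree   [S -> B zero tree]
B zero tree => A B red zero tree   [B -> A B red]
A B red zero tree => A mul B red zero tree   [A -> A mul]
A mul B red zero tree => A zero red mul B red zero tree   [A -> A zero red]
A zero red mul B red zero tree => A mul zero red mul B red zero tree   [A -> A mul]
A mul zero red mul B red zero tree => red tree mul zero red mul B red zero tree   [A -> red tree]
red tree mul zero red mul B red zero tree => red tree mul zero red mul mul zero red zero tree   [B -> mul zero]

S => B zero tree => A B red zero tree => A mul B red zero tree => A zero red mul B red zero tree => A mul zero red mul B red zero tree => red tree mul zero red mul B red zero tree => red tree mul zero red mul mul zero red zero tree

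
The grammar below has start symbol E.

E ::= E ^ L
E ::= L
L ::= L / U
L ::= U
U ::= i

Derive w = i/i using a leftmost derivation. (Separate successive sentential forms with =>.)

E => L   [E ::= L]
L => L/U   [L ::= L / U]
L/U => U/U   [L ::= U]
U/U => i/U   [U ::= i]
i/U => i/i   [U ::= i]

E => L => L/U => U/U => i/U => i/i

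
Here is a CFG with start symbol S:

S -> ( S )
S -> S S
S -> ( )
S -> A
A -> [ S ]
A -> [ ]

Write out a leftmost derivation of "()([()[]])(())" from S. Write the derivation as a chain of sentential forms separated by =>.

S => SS => ()S => ()SS => ()(S)S => ()(A)S => ()([S])S => ()([SS])S => ()([()S])S => ()([()A])S => ()([()[]])S => ()([()[]])(S) => ()([()[]])(())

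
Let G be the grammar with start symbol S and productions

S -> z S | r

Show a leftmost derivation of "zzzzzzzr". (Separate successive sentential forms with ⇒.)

S ⇒ zS ⇒ zzS ⇒ zzzS ⇒ zzzzS ⇒ zzzzzS ⇒ zzzzzzS ⇒ zzzzzzzS ⇒ zzzzzzzr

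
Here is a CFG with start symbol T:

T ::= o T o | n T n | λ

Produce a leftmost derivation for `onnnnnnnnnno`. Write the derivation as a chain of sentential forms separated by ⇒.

T ⇒ oTo   [T ::= o T o]
oTo ⇒ onTno   [T ::= n T n]
onTno ⇒ onnTnno   [T ::= n T n]
onnTnno ⇒ onnnTnnno   [T ::= n T n]
onnnTnnno ⇒ onnnnTnnnno   [T ::= n T n]
onnnnTnnnno ⇒ onnnnnTnnnnno   [T ::= n T n]
onnnnnTnnnnno ⇒ onnnnnnnnnno   [T ::= λ]

T⇒oTo⇒onTno⇒onnTnno⇒onnnTnnno⇒onnnnTnnnno⇒onnnnnTnnnnno⇒onnnnnnnnnno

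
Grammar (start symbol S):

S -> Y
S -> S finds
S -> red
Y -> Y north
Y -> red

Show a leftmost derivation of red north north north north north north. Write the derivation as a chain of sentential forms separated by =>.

S => Y   [S -> Y]
Y => Y north   [Y -> Y north]
Y north => Y north north   [Y -> Y north]
Y north north => Y north north north   [Y -> Y north]
Y north north north => Y north north north north   [Y -> Y north]
Y north north north north => Y north north north north north   [Y -> Y north]
Y north north north north north => Y north north north north north north   [Y -> Y north]
Y north north north north north north => red north north north north north north   [Y -> red]

S => Y => Y north => Y north north => Y north north north => Y north north north north => Y north north north north north => Y north north north north north north => red north north north north north north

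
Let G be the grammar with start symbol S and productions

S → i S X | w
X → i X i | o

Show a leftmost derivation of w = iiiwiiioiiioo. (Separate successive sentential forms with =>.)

S => iSX => iiSXX => iiiSXXX => iiiwXXX => iiiwiXiXX => iiiwiiXiiXX => iiiwiiiXiiiXX => iiiwiiioiiiXX => iiiwiiioiiioX => iiiwiiioiiioo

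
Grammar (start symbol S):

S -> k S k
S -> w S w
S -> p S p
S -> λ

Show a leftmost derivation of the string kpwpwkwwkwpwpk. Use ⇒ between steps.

S⇒kSk⇒kpSpk⇒kpwSwpk⇒kpwpSpwpk⇒kpwpwSwpwpk⇒kpwpwkSkwpwpk⇒kpwpwkwSwkwpwpk⇒kpwpwkwwkwpwpk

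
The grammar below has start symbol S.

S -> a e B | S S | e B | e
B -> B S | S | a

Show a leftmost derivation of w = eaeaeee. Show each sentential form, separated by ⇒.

S ⇒ eB ⇒ eBS ⇒ eaS ⇒ eaSS ⇒ eaeS ⇒ eaeaeB ⇒ eaeaeBS ⇒ eaeaeSS ⇒ eaeaeeS ⇒ eaeaeee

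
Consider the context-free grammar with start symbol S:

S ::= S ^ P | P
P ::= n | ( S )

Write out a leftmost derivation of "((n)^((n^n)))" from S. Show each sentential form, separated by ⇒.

S⇒P⇒(S)⇒(S^P)⇒(P^P)⇒((S)^P)⇒((P)^P)⇒((n)^P)⇒((n)^(S))⇒((n)^(P))⇒((n)^((S)))⇒((n)^((S^P)))⇒((n)^((P^P)))⇒((n)^((n^P)))⇒((n)^((n^n)))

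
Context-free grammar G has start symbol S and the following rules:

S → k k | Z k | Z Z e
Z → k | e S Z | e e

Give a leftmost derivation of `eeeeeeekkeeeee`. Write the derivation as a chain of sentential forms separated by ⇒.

S ⇒ ZZe ⇒ eSZZe ⇒ eZZeZZe ⇒ eeeZeZZe ⇒ eeeeeeZZe ⇒ eeeeeeeSZZe ⇒ eeeeeeekkZZe ⇒ eeeeeeekkeeZe ⇒ eeeeeeekkeeeee

S ⇒ ZZe   [S → Z Z e]
ZZe ⇒ eSZZe   [Z → e S Z]
eSZZe ⇒ eZZeZZe   [S → Z Z e]
eZZeZZe ⇒ eeeZeZZe   [Z → e e]
eeeZeZZe ⇒ eeeeeeZZe   [Z → e e]
eeeeeeZZe ⇒ eeeeeeeSZZe   [Z → e S Z]
eeeeeeeSZZe ⇒ eeeeeeekkZZe   [S → k k]
eeeeeeekkZZe ⇒ eeeeeeekkeeZe   [Z → e e]
eeeeeeekkeeZe ⇒ eeeeeeekkeeeee   [Z → e e]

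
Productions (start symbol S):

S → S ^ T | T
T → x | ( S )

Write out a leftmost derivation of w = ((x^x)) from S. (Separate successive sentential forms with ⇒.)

S ⇒ T   [S → T]
T ⇒ (S)   [T → ( S )]
(S) ⇒ (T)   [S → T]
(T) ⇒ ((S))   [T → ( S )]
((S)) ⇒ ((S^T))   [S → S ^ T]
((S^T)) ⇒ ((T^T))   [S → T]
((T^T)) ⇒ ((x^T))   [T → x]
((x^T)) ⇒ ((x^x))   [T → x]

S ⇒ T ⇒ (S) ⇒ (T) ⇒ ((S)) ⇒ ((S^T)) ⇒ ((T^T)) ⇒ ((x^T)) ⇒ ((x^x))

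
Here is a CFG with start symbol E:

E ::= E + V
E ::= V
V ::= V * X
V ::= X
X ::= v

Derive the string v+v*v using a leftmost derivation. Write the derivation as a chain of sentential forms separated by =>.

E => E+V => V+V => X+V => v+V => v+V*X => v+X*X => v+v*X => v+v*v

E => E+V   [E ::= E + V]
E+V => V+V   [E ::= V]
V+V => X+V   [V ::= X]
X+V => v+V   [X ::= v]
v+V => v+V*X   [V ::= V * X]
v+V*X => v+X*X   [V ::= X]
v+X*X => v+v*X   [X ::= v]
v+v*X => v+v*v   [X ::= v]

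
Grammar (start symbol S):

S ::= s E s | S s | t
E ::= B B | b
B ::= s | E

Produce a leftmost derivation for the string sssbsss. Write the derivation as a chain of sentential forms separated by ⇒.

S ⇒ Ss   [S ::= S s]
Ss ⇒ Sss   [S ::= S s]
Sss ⇒ sEsss   [S ::= s E s]
sEsss ⇒ sBBsss   [E ::= B B]
sBBsss ⇒ ssBsss   [B ::= s]
ssBsss ⇒ ssEsss   [B ::= E]
ssEsss ⇒ ssBBsss   [E ::= B B]
ssBBsss ⇒ sssBsss   [B ::= s]
sssBsss ⇒ sssEsss   [B ::= E]
sssEsss ⇒ sssbsss   [E ::= b]

S⇒Ss⇒Sss⇒sEsss⇒sBBsss⇒ssBsss⇒ssEsss⇒ssBBsss⇒sssBsss⇒sssEsss⇒sssbsss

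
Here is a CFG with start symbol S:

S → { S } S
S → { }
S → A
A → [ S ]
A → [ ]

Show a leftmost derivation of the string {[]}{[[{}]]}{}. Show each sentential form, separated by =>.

S => {S}S   [S → { S } S]
{S}S => {A}S   [S → A]
{A}S => {[]}S   [A → [ ]]
{[]}S => {[]}{S}S   [S → { S } S]
{[]}{S}S => {[]}{A}S   [S → A]
{[]}{A}S => {[]}{[S]}S   [A → [ S ]]
{[]}{[S]}S => {[]}{[A]}S   [S → A]
{[]}{[A]}S => {[]}{[[S]]}S   [A → [ S ]]
{[]}{[[S]]}S => {[]}{[[{}]]}S   [S → { }]
{[]}{[[{}]]}S => {[]}{[[{}]]}{}   [S → { }]

S=>{S}S=>{A}S=>{[]}S=>{[]}{S}S=>{[]}{A}S=>{[]}{[S]}S=>{[]}{[A]}S=>{[]}{[[S]]}S=>{[]}{[[{}]]}S=>{[]}{[[{}]]}{}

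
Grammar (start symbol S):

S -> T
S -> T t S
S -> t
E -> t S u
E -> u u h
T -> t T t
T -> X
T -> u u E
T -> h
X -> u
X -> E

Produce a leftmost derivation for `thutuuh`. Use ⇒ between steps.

S ⇒ TtS   [S -> T t S]
TtS ⇒ XtS   [T -> X]
XtS ⇒ EtS   [X -> E]
EtS ⇒ tSutS   [E -> t S u]
tSutS ⇒ tTutS   [S -> T]
tTutS ⇒ thutS   [T -> h]
thutS ⇒ thutT   [S -> T]
thutT ⇒ thutX   [T -> X]
thutX ⇒ thutE   [X -> E]
thutE ⇒ thutuuh   [E -> u u h]

S ⇒ TtS ⇒ XtS ⇒ EtS ⇒ tSutS ⇒ tTutS ⇒ thutS ⇒ thutT ⇒ thutX ⇒ thutE ⇒ thutuuh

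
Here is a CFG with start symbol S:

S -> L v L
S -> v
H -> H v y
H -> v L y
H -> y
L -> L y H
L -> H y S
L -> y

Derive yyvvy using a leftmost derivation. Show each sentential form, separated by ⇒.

S ⇒ LvL   [S -> L v L]
LvL ⇒ HySvL   [L -> H y S]
HySvL ⇒ yySvL   [H -> y]
yySvL ⇒ yyvvL   [S -> v]
yyvvL ⇒ yyvvy   [L -> y]

S⇒LvL⇒HySvL⇒yySvL⇒yyvvL⇒yyvvy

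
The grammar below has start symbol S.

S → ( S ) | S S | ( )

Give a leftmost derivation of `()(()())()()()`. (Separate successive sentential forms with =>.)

S => SS   [S → S S]
SS => SSS   [S → S S]
SSS => ()SS   [S → ( )]
()SS => ()SSS   [S → S S]
()SSS => ()SSSS   [S → S S]
()SSSS => ()(S)SSS   [S → ( S )]
()(S)SSS => ()(SS)SSS   [S → S S]
()(SS)SSS => ()(()S)SSS   [S → ( )]
()(()S)SSS => ()(()())SSS   [S → ( )]
()(()())SSS => ()(()())()SS   [S → ( )]
()(()())()SS => ()(()())()()S   [S → ( )]
()(()())()()S => ()(()())()()()   [S → ( )]

S=>SS=>SSS=>()SS=>()SSS=>()SSSS=>()(S)SSS=>()(SS)SSS=>()(()S)SSS=>()(()())SSS=>()(()())()SS=>()(()())()()S=>()(()())()()()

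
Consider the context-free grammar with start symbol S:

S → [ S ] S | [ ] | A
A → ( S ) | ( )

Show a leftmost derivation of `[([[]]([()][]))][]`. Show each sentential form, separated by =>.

S => [S]S   [S → [ S ] S]
[S]S => [A]S   [S → A]
[A]S => [(S)]S   [A → ( S )]
[(S)]S => [([S]S)]S   [S → [ S ] S]
[([S]S)]S => [([[]]S)]S   [S → [ ]]
[([[]]S)]S => [([[]]A)]S   [S → A]
[([[]]A)]S => [([[]](S))]S   [A → ( S )]
[([[]](S))]S => [([[]]([S]S))]S   [S → [ S ] S]
[([[]]([S]S))]S => [([[]]([A]S))]S   [S → A]
[([[]]([A]S))]S => [([[]]([()]S))]S   [A → ( )]
[([[]]([()]S))]S => [([[]]([()][]))]S   [S → [ ]]
[([[]]([()][]))]S => [([[]]([()][]))][]   [S → [ ]]

S => [S]S => [A]S => [(S)]S => [([S]S)]S => [([[]]S)]S => [([[]]A)]S => [([[]](S))]S => [([[]]([S]S))]S => [([[]]([A]S))]S => [([[]]([()]S))]S => [([[]]([()][]))]S => [([[]]([()][]))][]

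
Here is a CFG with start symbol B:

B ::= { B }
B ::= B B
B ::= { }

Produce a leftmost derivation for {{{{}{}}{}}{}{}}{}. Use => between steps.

B=>BB=>{B}B=>{BB}B=>{BBB}B=>{{B}BB}B=>{{BB}BB}B=>{{{B}B}BB}B=>{{{BB}B}BB}B=>{{{{}B}B}BB}B=>{{{{}{}}B}BB}B=>{{{{}{}}{}}BB}B=>{{{{}{}}{}}{}B}B=>{{{{}{}}{}}{}{}}B=>{{{{}{}}{}}{}{}}{}

B => BB   [B ::= B B]
BB => {B}B   [B ::= { B }]
{B}B => {BB}B   [B ::= B B]
{BB}B => {BBB}B   [B ::= B B]
{BBB}B => {{B}BB}B   [B ::= { B }]
{{B}BB}B => {{BB}BB}B   [B ::= B B]
{{BB}BB}B => {{{B}B}BB}B   [B ::= { B }]
{{{B}B}BB}B => {{{BB}B}BB}B   [B ::= B B]
{{{BB}B}BB}B => {{{{}B}B}BB}B   [B ::= { }]
{{{{}B}B}BB}B => {{{{}{}}B}BB}B   [B ::= { }]
{{{{}{}}B}BB}B => {{{{}{}}{}}BB}B   [B ::= { }]
{{{{}{}}{}}BB}B => {{{{}{}}{}}{}B}B   [B ::= { }]
{{{{}{}}{}}{}B}B => {{{{}{}}{}}{}{}}B   [B ::= { }]
{{{{}{}}{}}{}{}}B => {{{{}{}}{}}{}{}}{}   [B ::= { }]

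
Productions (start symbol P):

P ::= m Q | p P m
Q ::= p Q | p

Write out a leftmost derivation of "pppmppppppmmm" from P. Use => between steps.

P => pPm => ppPmm => pppPmmm => pppmQmmm => pppmpQmmm => pppmppQmmm => pppmpppQmmm => pppmppppQmmm => pppmpppppQmmm => pppmppppppmmm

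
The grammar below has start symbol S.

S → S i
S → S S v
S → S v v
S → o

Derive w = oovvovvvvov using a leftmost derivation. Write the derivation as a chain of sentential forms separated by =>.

S => SSv => SvvSv => SSvvvSv => oSvvvSv => oSSvvvvSv => oSvvSvvvvSv => oovvSvvvvSv => oovvovvvvSv => oovvovvvvov

S => SSv   [S → S S v]
SSv => SvvSv   [S → S v v]
SvvSv => SSvvvSv   [S → S S v]
SSvvvSv => oSvvvSv   [S → o]
oSvvvSv => oSSvvvvSv   [S → S S v]
oSSvvvvSv => oSvvSvvvvSv   [S → S v v]
oSvvSvvvvSv => oovvSvvvvSv   [S → o]
oovvSvvvvSv => oovvovvvvSv   [S → o]
oovvovvvvSv => oovvovvvvov   [S → o]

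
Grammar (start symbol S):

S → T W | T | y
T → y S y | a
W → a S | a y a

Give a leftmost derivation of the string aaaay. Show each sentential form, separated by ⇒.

S ⇒ TW   [S → T W]
TW ⇒ aW   [T → a]
aW ⇒ aaS   [W → a S]
aaS ⇒ aaTW   [S → T W]
aaTW ⇒ aaaW   [T → a]
aaaW ⇒ aaaaS   [W → a S]
aaaaS ⇒ aaaay   [S → y]

S ⇒ TW ⇒ aW ⇒ aaS ⇒ aaTW ⇒ aaaW ⇒ aaaaS ⇒ aaaay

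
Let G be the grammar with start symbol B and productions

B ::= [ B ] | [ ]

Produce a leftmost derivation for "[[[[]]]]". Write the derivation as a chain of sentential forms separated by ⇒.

B ⇒ [B] ⇒ [[B]] ⇒ [[[B]]] ⇒ [[[[]]]]

B ⇒ [B]   [B ::= [ B ]]
[B] ⇒ [[B]]   [B ::= [ B ]]
[[B]] ⇒ [[[B]]]   [B ::= [ B ]]
[[[B]]] ⇒ [[[[]]]]   [B ::= [ ]]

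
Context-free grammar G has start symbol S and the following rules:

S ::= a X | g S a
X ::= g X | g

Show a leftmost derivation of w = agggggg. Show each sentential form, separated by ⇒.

S ⇒ aX ⇒ agX ⇒ aggX ⇒ agggX ⇒ aggggX ⇒ agggggX ⇒ agggggg

S ⇒ aX   [S ::= a X]
aX ⇒ agX   [X ::= g X]
agX ⇒ aggX   [X ::= g X]
aggX ⇒ agggX   [X ::= g X]
agggX ⇒ aggggX   [X ::= g X]
aggggX ⇒ agggggX   [X ::= g X]
agggggX ⇒ agggggg   [X ::= g]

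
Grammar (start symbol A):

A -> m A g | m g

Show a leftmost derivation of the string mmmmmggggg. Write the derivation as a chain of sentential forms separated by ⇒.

A ⇒ mAg ⇒ mmAgg ⇒ mmmAggg ⇒ mmmmAgggg ⇒ mmmmmggggg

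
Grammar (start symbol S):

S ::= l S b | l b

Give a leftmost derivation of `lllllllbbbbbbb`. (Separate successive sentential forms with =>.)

S=>lSb=>llSbb=>lllSbbb=>llllSbbbb=>lllllSbbbbb=>llllllSbbbbbb=>lllllllbbbbbbb

S => lSb   [S ::= l S b]
lSb => llSbb   [S ::= l S b]
llSbb => lllSbbb   [S ::= l S b]
lllSbbb => llllSbbbb   [S ::= l S b]
llllSbbbb => lllllSbbbbb   [S ::= l S b]
lllllSbbbbb => llllllSbbbbbb   [S ::= l S b]
llllllSbbbbbb => lllllllbbbbbbb   [S ::= l b]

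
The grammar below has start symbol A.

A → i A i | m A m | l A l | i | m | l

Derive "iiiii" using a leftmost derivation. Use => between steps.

A=>iAi=>iiAii=>iiiii

A => iAi   [A → i A i]
iAi => iiAii   [A → i A i]
iiAii => iiiii   [A → i]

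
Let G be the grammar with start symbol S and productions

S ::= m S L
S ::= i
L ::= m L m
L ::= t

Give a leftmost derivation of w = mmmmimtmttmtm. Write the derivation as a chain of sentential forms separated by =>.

S => mSL => mmSLL => mmmSLLL => mmmmSLLLL => mmmmiLLLL => mmmmimLmLLL => mmmmimtmLLL => mmmmimtmtLL => mmmmimtmttL => mmmmimtmttmLm => mmmmimtmttmtm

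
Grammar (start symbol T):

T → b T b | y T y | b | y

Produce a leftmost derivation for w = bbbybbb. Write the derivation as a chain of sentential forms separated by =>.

T=>bTb=>bbTbb=>bbbTbbb=>bbbybbb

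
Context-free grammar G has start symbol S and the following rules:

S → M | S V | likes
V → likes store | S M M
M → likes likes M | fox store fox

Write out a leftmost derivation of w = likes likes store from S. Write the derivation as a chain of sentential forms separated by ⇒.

S ⇒ S V   [S → S V]
S V ⇒ likes V   [S → likes]
likes V ⇒ likes likes store   [V → likes store]

S ⇒ S V ⇒ likes V ⇒ likes likes store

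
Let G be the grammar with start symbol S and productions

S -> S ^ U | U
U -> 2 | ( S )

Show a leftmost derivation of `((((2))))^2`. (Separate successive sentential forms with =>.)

S => S^U   [S -> S ^ U]
S^U => U^U   [S -> U]
U^U => (S)^U   [U -> ( S )]
(S)^U => (U)^U   [S -> U]
(U)^U => ((S))^U   [U -> ( S )]
((S))^U => ((U))^U   [S -> U]
((U))^U => (((S)))^U   [U -> ( S )]
(((S)))^U => (((U)))^U   [S -> U]
(((U)))^U => ((((S))))^U   [U -> ( S )]
((((S))))^U => ((((U))))^U   [S -> U]
((((U))))^U => ((((2))))^U   [U -> 2]
((((2))))^U => ((((2))))^2   [U -> 2]

S=>S^U=>U^U=>(S)^U=>(U)^U=>((S))^U=>((U))^U=>(((S)))^U=>(((U)))^U=>((((S))))^U=>((((U))))^U=>((((2))))^U=>((((2))))^2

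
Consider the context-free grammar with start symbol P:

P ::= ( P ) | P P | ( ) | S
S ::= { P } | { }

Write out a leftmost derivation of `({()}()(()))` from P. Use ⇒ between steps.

P ⇒ (P)   [P ::= ( P )]
(P) ⇒ (PP)   [P ::= P P]
(PP) ⇒ (SP)   [P ::= S]
(SP) ⇒ ({P}P)   [S ::= { P }]
({P}P) ⇒ ({()}P)   [P ::= ( )]
({()}P) ⇒ ({()}PP)   [P ::= P P]
({()}PP) ⇒ ({()}()P)   [P ::= ( )]
({()}()P) ⇒ ({()}()(P))   [P ::= ( P )]
({()}()(P)) ⇒ ({()}()(()))   [P ::= ( )]

P ⇒ (P) ⇒ (PP) ⇒ (SP) ⇒ ({P}P) ⇒ ({()}P) ⇒ ({()}PP) ⇒ ({()}()P) ⇒ ({()}()(P)) ⇒ ({()}()(()))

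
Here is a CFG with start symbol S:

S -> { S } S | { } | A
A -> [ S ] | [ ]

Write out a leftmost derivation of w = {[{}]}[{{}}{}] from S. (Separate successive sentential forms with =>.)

S => {S}S => {A}S => {[S]}S => {[{}]}S => {[{}]}A => {[{}]}[S] => {[{}]}[{S}S] => {[{}]}[{{}}S] => {[{}]}[{{}}{}]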